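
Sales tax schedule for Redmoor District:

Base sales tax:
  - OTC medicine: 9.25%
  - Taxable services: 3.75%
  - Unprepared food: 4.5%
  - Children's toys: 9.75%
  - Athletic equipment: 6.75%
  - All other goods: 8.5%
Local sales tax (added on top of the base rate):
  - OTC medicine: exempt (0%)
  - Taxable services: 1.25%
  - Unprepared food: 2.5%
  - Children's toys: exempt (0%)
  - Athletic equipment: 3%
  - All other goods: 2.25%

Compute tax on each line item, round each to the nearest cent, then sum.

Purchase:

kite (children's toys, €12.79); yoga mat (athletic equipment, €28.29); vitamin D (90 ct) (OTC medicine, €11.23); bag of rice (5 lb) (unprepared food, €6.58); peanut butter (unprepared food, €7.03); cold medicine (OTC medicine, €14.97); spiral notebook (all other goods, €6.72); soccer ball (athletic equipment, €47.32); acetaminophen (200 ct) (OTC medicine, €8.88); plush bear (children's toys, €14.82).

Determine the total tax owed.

€14.97

Kite €12.79: children's toys → 9.75% + 0% local = 9.75% → €1.25
Yoga mat €28.29: athletic equipment → 6.75% + 3% local = 9.75% → €2.76
Vitamin D (90 ct) €11.23: OTC medicine → 9.25% + 0% local = 9.25% → €1.04
Bag of rice (5 lb) €6.58: unprepared food → 4.5% + 2.5% local = 7% → €0.46
Peanut butter €7.03: unprepared food → 4.5% + 2.5% local = 7% → €0.49
Cold medicine €14.97: OTC medicine → 9.25% + 0% local = 9.25% → €1.38
Spiral notebook €6.72: all other goods → 8.5% + 2.25% local = 10.75% → €0.72
Soccer ball €47.32: athletic equipment → 6.75% + 3% local = 9.75% → €4.61
Acetaminophen (200 ct) €8.88: OTC medicine → 9.25% + 0% local = 9.25% → €0.82
Plush bear €14.82: children's toys → 9.75% + 0% local = 9.75% → €1.44
Total tax = €1.25 + €2.76 + €1.04 + €0.46 + €0.49 + €1.38 + €0.72 + €4.61 + €0.82 + €1.44 = €14.97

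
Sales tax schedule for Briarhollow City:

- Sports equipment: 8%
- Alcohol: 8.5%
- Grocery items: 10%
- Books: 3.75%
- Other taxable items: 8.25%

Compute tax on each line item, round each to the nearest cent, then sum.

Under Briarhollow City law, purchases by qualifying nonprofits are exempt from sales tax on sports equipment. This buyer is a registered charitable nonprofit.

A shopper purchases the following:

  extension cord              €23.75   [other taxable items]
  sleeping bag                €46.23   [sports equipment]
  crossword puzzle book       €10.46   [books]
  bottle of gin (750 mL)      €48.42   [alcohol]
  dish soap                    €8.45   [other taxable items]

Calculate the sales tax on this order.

Extension cord €23.75: other taxable items → 8.25% → €1.96
Sleeping bag €46.23: sports equipment, buyer-exempt → 0% → €0.00
Crossword puzzle book €10.46: books → 3.75% → €0.39
Bottle of gin (750 mL) €48.42: alcohol → 8.5% → €4.12
Dish soap €8.45: other taxable items → 8.25% → €0.70
Total tax = €1.96 + €0.39 + €4.12 + €0.70 = €7.17

€7.17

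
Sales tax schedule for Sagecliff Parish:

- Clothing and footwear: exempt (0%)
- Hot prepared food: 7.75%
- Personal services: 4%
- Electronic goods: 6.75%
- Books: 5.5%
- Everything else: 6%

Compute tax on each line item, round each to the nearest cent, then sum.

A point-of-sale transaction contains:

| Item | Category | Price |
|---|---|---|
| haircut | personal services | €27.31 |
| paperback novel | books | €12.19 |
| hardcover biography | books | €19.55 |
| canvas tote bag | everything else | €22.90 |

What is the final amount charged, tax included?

€86.16

Haircut €27.31: personal services → 4% → €1.09
Paperback novel €12.19: books → 5.5% → €0.67
Hardcover biography €19.55: books → 5.5% → €1.08
Canvas tote bag €22.90: everything else → 6% → €1.37
Subtotal = €81.95; tax = €4.21; total due = €86.16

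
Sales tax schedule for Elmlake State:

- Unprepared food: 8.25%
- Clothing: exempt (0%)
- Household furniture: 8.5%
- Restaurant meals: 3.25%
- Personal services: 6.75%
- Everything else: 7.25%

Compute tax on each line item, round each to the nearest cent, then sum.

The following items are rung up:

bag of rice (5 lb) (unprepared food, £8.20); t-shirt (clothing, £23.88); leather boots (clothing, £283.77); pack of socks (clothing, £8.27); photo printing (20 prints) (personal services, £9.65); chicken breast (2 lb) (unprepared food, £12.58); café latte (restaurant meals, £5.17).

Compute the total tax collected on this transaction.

Bag of rice (5 lb) £8.20: unprepared food → 8.25% → £0.68
T-shirt £23.88: clothing → 0% → £0.00
Leather boots £283.77: clothing → 0% → £0.00
Pack of socks £8.27: clothing → 0% → £0.00
Photo printing (20 prints) £9.65: personal services → 6.75% → £0.65
Chicken breast (2 lb) £12.58: unprepared food → 8.25% → £1.04
Café latte £5.17: restaurant meals → 3.25% → £0.17
Total tax = £0.68 + £0.65 + £1.04 + £0.17 = £2.54

£2.54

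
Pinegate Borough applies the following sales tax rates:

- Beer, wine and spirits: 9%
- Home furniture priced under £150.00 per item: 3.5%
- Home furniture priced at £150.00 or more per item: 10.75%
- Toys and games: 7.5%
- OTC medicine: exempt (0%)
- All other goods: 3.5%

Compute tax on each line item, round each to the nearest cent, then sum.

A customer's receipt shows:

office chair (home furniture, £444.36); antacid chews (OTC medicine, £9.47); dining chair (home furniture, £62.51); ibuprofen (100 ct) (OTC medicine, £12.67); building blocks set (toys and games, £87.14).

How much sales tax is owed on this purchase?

Office chair £444.36: home furniture, £150.00 or more → 10.75% → £47.77
Antacid chews £9.47: OTC medicine → 0% → £0.00
Dining chair £62.51: home furniture, under £150.00 → 3.5% → £2.19
Ibuprofen (100 ct) £12.67: OTC medicine → 0% → £0.00
Building blocks set £87.14: toys and games → 7.5% → £6.54
Total tax = £47.77 + £2.19 + £6.54 = £56.50

£56.50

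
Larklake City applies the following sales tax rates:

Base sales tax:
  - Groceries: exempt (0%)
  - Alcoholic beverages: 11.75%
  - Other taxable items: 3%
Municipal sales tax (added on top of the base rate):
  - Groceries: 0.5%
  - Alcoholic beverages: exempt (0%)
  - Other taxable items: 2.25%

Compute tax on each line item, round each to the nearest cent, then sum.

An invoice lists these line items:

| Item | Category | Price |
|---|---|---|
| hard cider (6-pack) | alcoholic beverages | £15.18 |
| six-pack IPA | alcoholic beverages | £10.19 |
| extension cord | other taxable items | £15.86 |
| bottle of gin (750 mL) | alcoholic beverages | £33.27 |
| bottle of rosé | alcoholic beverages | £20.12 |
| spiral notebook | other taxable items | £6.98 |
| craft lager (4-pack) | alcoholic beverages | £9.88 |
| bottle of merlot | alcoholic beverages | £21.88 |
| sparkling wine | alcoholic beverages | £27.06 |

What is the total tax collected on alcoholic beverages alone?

£16.16

Hard cider (6-pack) £15.18: alcoholic beverages → 11.75% + 0% municipal = 11.75% → £1.78
Six-pack IPA £10.19: alcoholic beverages → 11.75% + 0% municipal = 11.75% → £1.20
Bottle of gin (750 mL) £33.27: alcoholic beverages → 11.75% + 0% municipal = 11.75% → £3.91
Bottle of rosé £20.12: alcoholic beverages → 11.75% + 0% municipal = 11.75% → £2.36
Craft lager (4-pack) £9.88: alcoholic beverages → 11.75% + 0% municipal = 11.75% → £1.16
Bottle of merlot £21.88: alcoholic beverages → 11.75% + 0% municipal = 11.75% → £2.57
Sparkling wine £27.06: alcoholic beverages → 11.75% + 0% municipal = 11.75% → £3.18
Tax on alcoholic beverages = £1.78 + £1.20 + £3.91 + £2.36 + £1.16 + £2.57 + £3.18 = £16.16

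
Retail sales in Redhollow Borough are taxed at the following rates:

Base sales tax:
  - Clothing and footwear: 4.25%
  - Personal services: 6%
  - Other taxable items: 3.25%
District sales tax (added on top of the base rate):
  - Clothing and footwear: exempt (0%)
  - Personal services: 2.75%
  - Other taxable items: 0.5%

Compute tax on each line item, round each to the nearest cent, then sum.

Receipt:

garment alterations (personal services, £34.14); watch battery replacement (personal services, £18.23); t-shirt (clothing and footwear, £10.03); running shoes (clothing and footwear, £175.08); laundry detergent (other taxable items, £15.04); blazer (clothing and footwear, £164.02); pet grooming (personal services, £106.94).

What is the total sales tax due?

£29.35

Garment alterations £34.14: personal services → 6% + 2.75% district = 8.75% → £2.99
Watch battery replacement £18.23: personal services → 6% + 2.75% district = 8.75% → £1.60
T-shirt £10.03: clothing and footwear → 4.25% + 0% district = 4.25% → £0.43
Running shoes £175.08: clothing and footwear → 4.25% + 0% district = 4.25% → £7.44
Laundry detergent £15.04: other taxable items → 3.25% + 0.5% district = 3.75% → £0.56
Blazer £164.02: clothing and footwear → 4.25% + 0% district = 4.25% → £6.97
Pet grooming £106.94: personal services → 6% + 2.75% district = 8.75% → £9.36
Total tax = £2.99 + £1.60 + £0.43 + £7.44 + £0.56 + £6.97 + £9.36 = £29.35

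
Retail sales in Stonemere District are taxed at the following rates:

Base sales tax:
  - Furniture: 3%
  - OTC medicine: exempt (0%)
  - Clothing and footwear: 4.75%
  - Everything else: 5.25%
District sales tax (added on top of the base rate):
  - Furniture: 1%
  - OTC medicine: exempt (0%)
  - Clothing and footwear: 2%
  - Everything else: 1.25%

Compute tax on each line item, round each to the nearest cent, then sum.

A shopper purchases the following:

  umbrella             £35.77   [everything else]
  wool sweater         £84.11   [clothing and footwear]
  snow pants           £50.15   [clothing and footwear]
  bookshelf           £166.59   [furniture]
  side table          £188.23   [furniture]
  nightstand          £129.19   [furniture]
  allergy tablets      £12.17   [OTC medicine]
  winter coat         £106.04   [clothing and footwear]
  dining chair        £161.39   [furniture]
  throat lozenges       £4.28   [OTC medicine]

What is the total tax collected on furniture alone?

£25.82

Bookshelf £166.59: furniture → 3% + 1% district = 4% → £6.66
Side table £188.23: furniture → 3% + 1% district = 4% → £7.53
Nightstand £129.19: furniture → 3% + 1% district = 4% → £5.17
Dining chair £161.39: furniture → 3% + 1% district = 4% → £6.46
Tax on furniture = £6.66 + £7.53 + £5.17 + £6.46 = £25.82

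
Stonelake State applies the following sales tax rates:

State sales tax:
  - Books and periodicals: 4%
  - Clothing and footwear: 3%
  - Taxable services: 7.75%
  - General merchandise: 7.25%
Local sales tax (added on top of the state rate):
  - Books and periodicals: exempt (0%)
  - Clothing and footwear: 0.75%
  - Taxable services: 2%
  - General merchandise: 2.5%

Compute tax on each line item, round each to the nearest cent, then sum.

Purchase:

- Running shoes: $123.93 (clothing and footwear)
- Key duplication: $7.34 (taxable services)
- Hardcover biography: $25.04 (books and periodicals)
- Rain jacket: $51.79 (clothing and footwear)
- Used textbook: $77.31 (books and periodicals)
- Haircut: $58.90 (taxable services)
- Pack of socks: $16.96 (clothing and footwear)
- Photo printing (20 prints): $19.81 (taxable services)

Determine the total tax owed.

Running shoes $123.93: clothing and footwear → 3% + 0.75% local = 3.75% → $4.65
Key duplication $7.34: taxable services → 7.75% + 2% local = 9.75% → $0.72
Hardcover biography $25.04: books and periodicals → 4% + 0% local = 4% → $1.00
Rain jacket $51.79: clothing and footwear → 3% + 0.75% local = 3.75% → $1.94
Used textbook $77.31: books and periodicals → 4% + 0% local = 4% → $3.09
Haircut $58.90: taxable services → 7.75% + 2% local = 9.75% → $5.74
Pack of socks $16.96: clothing and footwear → 3% + 0.75% local = 3.75% → $0.64
Photo printing (20 prints) $19.81: taxable services → 7.75% + 2% local = 9.75% → $1.93
Total tax = $4.65 + $0.72 + $1.00 + $1.94 + $3.09 + $5.74 + $0.64 + $1.93 = $19.71

$19.71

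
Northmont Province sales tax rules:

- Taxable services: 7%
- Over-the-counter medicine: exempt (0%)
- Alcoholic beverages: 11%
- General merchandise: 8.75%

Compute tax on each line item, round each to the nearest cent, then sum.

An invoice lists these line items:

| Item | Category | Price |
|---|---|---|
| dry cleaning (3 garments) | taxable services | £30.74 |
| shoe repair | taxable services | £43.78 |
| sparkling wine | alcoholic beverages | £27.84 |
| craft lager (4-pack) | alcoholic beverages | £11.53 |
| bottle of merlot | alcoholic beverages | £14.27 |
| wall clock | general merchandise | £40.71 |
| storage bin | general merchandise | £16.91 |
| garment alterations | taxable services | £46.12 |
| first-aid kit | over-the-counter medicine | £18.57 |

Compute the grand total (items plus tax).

£269.85

Dry cleaning (3 garments) £30.74: taxable services → 7% → £2.15
Shoe repair £43.78: taxable services → 7% → £3.06
Sparkling wine £27.84: alcoholic beverages → 11% → £3.06
Craft lager (4-pack) £11.53: alcoholic beverages → 11% → £1.27
Bottle of merlot £14.27: alcoholic beverages → 11% → £1.57
Wall clock £40.71: general merchandise → 8.75% → £3.56
Storage bin £16.91: general merchandise → 8.75% → £1.48
Garment alterations £46.12: taxable services → 7% → £3.23
First-aid kit £18.57: over-the-counter medicine → 0% → £0.00
Subtotal = £250.47; tax = £19.38; total due = £269.85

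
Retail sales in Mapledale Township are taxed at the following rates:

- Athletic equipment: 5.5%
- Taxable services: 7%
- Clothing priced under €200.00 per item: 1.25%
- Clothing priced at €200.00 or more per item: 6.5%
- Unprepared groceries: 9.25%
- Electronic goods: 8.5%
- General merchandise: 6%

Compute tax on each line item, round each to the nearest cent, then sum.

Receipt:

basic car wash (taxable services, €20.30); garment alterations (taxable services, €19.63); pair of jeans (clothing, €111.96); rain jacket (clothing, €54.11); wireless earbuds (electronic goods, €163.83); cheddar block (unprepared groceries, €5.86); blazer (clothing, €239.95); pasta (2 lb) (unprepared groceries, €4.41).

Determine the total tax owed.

Basic car wash €20.30: taxable services → 7% → €1.42
Garment alterations €19.63: taxable services → 7% → €1.37
Pair of jeans €111.96: clothing, under €200.00 → 1.25% → €1.40
Rain jacket €54.11: clothing, under €200.00 → 1.25% → €0.68
Wireless earbuds €163.83: electronic goods → 8.5% → €13.93
Cheddar block €5.86: unprepared groceries → 9.25% → €0.54
Blazer €239.95: clothing, €200.00 or more → 6.5% → €15.60
Pasta (2 lb) €4.41: unprepared groceries → 9.25% → €0.41
Total tax = €1.42 + €1.37 + €1.40 + €0.68 + €13.93 + €0.54 + €15.60 + €0.41 = €35.35

€35.35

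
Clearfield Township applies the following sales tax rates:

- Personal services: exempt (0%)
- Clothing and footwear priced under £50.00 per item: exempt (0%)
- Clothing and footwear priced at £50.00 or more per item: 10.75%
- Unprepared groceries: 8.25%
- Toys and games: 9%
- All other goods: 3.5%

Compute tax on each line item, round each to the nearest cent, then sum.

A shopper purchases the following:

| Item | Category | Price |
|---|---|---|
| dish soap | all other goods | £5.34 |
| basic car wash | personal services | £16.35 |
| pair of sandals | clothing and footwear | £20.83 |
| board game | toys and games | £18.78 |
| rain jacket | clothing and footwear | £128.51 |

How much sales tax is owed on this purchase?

£15.69

Dish soap £5.34: all other goods → 3.5% → £0.19
Basic car wash £16.35: personal services → 0% → £0.00
Pair of sandals £20.83: clothing and footwear, under £50.00 → 0% → £0.00
Board game £18.78: toys and games → 9% → £1.69
Rain jacket £128.51: clothing and footwear, £50.00 or more → 10.75% → £13.81
Total tax = £0.19 + £1.69 + £13.81 = £15.69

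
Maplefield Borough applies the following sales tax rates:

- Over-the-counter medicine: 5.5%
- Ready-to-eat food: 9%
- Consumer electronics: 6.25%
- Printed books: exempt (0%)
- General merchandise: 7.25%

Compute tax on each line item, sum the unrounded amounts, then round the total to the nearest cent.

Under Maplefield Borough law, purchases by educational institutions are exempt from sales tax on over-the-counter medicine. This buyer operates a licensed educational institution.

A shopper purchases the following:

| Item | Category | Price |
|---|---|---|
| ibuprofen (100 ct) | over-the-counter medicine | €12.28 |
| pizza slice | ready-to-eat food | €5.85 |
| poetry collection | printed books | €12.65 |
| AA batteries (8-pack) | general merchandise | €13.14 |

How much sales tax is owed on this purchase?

Ibuprofen (100 ct) €12.28: over-the-counter medicine, buyer-exempt → 0% → €0.00
Pizza slice €5.85: ready-to-eat food → 9% → €0.5265
Poetry collection €12.65: printed books → 0% → €0.00
AA batteries (8-pack) €13.14: general merchandise → 7.25% → €0.95265
Unrounded tax sum = €1.47915 → €1.48

€1.48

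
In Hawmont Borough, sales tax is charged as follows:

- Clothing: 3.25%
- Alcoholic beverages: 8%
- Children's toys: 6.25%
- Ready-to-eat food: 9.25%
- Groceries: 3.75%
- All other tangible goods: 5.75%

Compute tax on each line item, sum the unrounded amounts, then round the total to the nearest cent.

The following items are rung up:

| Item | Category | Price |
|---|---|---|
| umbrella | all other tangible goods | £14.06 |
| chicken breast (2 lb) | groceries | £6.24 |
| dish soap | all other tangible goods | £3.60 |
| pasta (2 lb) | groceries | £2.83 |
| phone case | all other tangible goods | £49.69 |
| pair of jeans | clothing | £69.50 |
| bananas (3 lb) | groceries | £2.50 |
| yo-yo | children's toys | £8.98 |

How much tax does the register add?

Umbrella £14.06: all other tangible goods → 5.75% → £0.80845
Chicken breast (2 lb) £6.24: groceries → 3.75% → £0.234
Dish soap £3.60: all other tangible goods → 5.75% → £0.207
Pasta (2 lb) £2.83: groceries → 3.75% → £0.106125
Phone case £49.69: all other tangible goods → 5.75% → £2.857175
Pair of jeans £69.50: clothing → 3.25% → £2.25875
Bananas (3 lb) £2.50: groceries → 3.75% → £0.09375
Yo-yo £8.98: children's toys → 6.25% → £0.56125
Unrounded tax sum = £7.1265 → £7.13

£7.13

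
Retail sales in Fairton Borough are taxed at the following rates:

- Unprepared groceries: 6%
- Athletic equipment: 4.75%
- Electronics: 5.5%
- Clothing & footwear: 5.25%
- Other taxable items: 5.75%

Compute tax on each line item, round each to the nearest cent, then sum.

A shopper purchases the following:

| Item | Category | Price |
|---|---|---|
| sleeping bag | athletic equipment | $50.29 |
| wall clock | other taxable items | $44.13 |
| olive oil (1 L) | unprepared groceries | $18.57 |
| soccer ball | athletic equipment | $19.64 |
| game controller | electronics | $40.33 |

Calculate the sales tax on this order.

$9.19

Sleeping bag $50.29: athletic equipment → 4.75% → $2.39
Wall clock $44.13: other taxable items → 5.75% → $2.54
Olive oil (1 L) $18.57: unprepared groceries → 6% → $1.11
Soccer ball $19.64: athletic equipment → 4.75% → $0.93
Game controller $40.33: electronics → 5.5% → $2.22
Total tax = $2.39 + $2.54 + $1.11 + $0.93 + $2.22 = $9.19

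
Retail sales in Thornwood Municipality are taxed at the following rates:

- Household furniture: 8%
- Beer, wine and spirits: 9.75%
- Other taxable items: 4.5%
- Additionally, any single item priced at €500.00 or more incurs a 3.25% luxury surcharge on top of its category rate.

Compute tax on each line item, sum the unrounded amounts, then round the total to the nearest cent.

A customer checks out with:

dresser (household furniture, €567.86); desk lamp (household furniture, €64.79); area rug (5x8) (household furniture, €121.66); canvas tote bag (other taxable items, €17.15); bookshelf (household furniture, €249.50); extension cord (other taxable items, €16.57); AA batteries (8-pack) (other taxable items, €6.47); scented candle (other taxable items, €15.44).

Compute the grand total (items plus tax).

Dresser €567.86: household furniture → 8% + 3.25% surcharge = 11.25% → €63.88425
Desk lamp €64.79: household furniture → 8% → €5.1832
Area rug (5x8) €121.66: household furniture → 8% → €9.7328
Canvas tote bag €17.15: other taxable items → 4.5% → €0.77175
Bookshelf €249.50: household furniture → 8% → €19.96
Extension cord €16.57: other taxable items → 4.5% → €0.74565
AA batteries (8-pack) €6.47: other taxable items → 4.5% → €0.29115
Scented candle €15.44: other taxable items → 4.5% → €0.6948
Subtotal = €1059.44; unrounded tax = €101.2636 → €101.26; total due = €1160.70

€1160.70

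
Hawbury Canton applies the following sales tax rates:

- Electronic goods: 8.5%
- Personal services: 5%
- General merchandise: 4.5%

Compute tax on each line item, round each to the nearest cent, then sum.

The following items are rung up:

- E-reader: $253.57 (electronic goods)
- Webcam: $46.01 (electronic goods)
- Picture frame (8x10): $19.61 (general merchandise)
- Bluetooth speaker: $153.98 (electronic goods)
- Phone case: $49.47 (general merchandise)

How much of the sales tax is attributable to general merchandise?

$3.11

Picture frame (8x10) $19.61: general merchandise → 4.5% → $0.88
Phone case $49.47: general merchandise → 4.5% → $2.23
Tax on general merchandise = $0.88 + $2.23 = $3.11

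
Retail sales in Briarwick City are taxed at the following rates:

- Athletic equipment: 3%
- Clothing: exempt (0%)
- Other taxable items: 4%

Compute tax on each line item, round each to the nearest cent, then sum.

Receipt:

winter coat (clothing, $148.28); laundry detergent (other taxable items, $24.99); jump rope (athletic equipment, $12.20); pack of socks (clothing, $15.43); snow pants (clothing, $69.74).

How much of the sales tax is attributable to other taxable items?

$1.00

Laundry detergent $24.99: other taxable items → 4% → $1.00
Tax on other taxable items = $1.00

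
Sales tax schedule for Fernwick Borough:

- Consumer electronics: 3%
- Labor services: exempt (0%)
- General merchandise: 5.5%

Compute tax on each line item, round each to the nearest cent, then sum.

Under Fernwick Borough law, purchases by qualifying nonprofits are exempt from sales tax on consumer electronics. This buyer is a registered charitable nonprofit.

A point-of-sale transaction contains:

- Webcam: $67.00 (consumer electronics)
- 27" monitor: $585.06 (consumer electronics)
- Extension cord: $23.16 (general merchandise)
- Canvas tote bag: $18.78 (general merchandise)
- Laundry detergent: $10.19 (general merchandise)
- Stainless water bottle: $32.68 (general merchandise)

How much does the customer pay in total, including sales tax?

$741.53

Webcam $67.00: consumer electronics, buyer-exempt → 0% → $0.00
27" monitor $585.06: consumer electronics, buyer-exempt → 0% → $0.00
Extension cord $23.16: general merchandise → 5.5% → $1.27
Canvas tote bag $18.78: general merchandise → 5.5% → $1.03
Laundry detergent $10.19: general merchandise → 5.5% → $0.56
Stainless water bottle $32.68: general merchandise → 5.5% → $1.80
Subtotal = $736.87; tax = $4.66; total due = $741.53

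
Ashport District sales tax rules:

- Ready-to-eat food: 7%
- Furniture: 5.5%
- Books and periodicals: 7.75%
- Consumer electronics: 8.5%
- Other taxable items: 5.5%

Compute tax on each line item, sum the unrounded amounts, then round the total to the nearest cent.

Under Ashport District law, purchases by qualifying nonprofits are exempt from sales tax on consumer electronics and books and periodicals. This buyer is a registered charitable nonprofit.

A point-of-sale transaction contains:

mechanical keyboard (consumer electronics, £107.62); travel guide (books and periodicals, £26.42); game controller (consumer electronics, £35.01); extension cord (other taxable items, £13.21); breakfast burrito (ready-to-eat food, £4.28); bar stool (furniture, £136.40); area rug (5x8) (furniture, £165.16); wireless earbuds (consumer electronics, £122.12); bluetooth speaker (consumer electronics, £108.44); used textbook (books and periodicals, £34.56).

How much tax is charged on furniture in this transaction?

£16.59

Bar stool £136.40: furniture → 5.5% → £7.502
Area rug (5x8) £165.16: furniture → 5.5% → £9.0838
Tax on furniture: unrounded sum = £16.5858 → £16.59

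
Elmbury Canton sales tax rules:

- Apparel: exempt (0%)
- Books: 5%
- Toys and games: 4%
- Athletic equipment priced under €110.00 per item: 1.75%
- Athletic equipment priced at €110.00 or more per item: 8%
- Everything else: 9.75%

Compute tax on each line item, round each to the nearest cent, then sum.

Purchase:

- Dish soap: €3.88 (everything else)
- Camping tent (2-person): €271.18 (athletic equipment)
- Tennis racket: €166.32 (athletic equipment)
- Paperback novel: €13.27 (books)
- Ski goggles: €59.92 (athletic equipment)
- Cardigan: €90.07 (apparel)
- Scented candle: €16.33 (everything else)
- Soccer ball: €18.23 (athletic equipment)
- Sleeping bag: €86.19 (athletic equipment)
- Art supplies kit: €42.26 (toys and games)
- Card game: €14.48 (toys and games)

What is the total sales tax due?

Dish soap €3.88: everything else → 9.75% → €0.38
Camping tent (2-person) €271.18: athletic equipment, €110.00 or more → 8% → €21.69
Tennis racket €166.32: athletic equipment, €110.00 or more → 8% → €13.31
Paperback novel €13.27: books → 5% → €0.66
Ski goggles €59.92: athletic equipment, under €110.00 → 1.75% → €1.05
Cardigan €90.07: apparel → 0% → €0.00
Scented candle €16.33: everything else → 9.75% → €1.59
Soccer ball €18.23: athletic equipment, under €110.00 → 1.75% → €0.32
Sleeping bag €86.19: athletic equipment, under €110.00 → 1.75% → €1.51
Art supplies kit €42.26: toys and games → 4% → €1.69
Card game €14.48: toys and games → 4% → €0.58
Total tax = €0.38 + €21.69 + €13.31 + €0.66 + €1.05 + €1.59 + €0.32 + €1.51 + €1.69 + €0.58 = €42.78

€42.78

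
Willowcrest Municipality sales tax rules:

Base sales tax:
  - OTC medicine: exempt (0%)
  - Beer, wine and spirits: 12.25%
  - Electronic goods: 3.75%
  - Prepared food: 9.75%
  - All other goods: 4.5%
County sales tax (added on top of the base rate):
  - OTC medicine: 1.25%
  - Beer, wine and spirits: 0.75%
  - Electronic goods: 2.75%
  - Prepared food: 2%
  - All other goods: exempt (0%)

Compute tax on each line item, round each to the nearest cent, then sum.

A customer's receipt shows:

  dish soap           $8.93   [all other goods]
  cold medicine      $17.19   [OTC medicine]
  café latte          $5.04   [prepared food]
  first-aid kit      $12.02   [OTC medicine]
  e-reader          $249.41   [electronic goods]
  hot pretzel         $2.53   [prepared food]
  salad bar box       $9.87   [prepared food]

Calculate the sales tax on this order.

Dish soap $8.93: all other goods → 4.5% + 0% county = 4.5% → $0.40
Cold medicine $17.19: OTC medicine → 0% + 1.25% county = 1.25% → $0.21
Café latte $5.04: prepared food → 9.75% + 2% county = 11.75% → $0.59
First-aid kit $12.02: OTC medicine → 0% + 1.25% county = 1.25% → $0.15
E-reader $249.41: electronic goods → 3.75% + 2.75% county = 6.5% → $16.21
Hot pretzel $2.53: prepared food → 9.75% + 2% county = 11.75% → $0.30
Salad bar box $9.87: prepared food → 9.75% + 2% county = 11.75% → $1.16
Total tax = $0.40 + $0.21 + $0.59 + $0.15 + $16.21 + $0.30 + $1.16 = $19.02

$19.02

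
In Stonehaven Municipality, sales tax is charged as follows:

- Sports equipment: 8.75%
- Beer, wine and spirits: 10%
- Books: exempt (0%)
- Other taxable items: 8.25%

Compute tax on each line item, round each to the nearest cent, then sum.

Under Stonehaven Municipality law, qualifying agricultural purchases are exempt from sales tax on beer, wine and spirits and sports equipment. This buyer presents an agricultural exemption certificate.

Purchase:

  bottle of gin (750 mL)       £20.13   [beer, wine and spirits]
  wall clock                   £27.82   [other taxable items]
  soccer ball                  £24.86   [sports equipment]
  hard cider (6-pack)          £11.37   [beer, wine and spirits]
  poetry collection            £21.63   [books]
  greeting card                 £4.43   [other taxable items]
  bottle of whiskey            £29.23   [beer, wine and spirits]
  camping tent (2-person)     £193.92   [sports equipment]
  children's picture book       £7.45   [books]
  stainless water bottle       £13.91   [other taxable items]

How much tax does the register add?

Bottle of gin (750 mL) £20.13: beer, wine and spirits, buyer-exempt → 0% → £0.00
Wall clock £27.82: other taxable items → 8.25% → £2.30
Soccer ball £24.86: sports equipment, buyer-exempt → 0% → £0.00
Hard cider (6-pack) £11.37: beer, wine and spirits, buyer-exempt → 0% → £0.00
Poetry collection £21.63: books → 0% → £0.00
Greeting card £4.43: other taxable items → 8.25% → £0.37
Bottle of whiskey £29.23: beer, wine and spirits, buyer-exempt → 0% → £0.00
Camping tent (2-person) £193.92: sports equipment, buyer-exempt → 0% → £0.00
Children's picture book £7.45: books → 0% → £0.00
Stainless water bottle £13.91: other taxable items → 8.25% → £1.15
Total tax = £2.30 + £0.37 + £1.15 = £3.82

£3.82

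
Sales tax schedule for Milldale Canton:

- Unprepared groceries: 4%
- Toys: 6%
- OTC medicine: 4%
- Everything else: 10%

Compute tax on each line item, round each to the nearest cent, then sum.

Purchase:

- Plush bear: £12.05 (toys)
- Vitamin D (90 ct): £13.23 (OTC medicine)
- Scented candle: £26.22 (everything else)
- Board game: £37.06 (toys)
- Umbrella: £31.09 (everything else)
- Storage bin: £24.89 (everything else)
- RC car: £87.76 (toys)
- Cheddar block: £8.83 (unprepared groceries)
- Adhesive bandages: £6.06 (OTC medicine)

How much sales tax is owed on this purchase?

Plush bear £12.05: toys → 6% → £0.72
Vitamin D (90 ct) £13.23: OTC medicine → 4% → £0.53
Scented candle £26.22: everything else → 10% → £2.62
Board game £37.06: toys → 6% → £2.22
Umbrella £31.09: everything else → 10% → £3.11
Storage bin £24.89: everything else → 10% → £2.49
RC car £87.76: toys → 6% → £5.27
Cheddar block £8.83: unprepared groceries → 4% → £0.35
Adhesive bandages £6.06: OTC medicine → 4% → £0.24
Total tax = £0.72 + £0.53 + £2.62 + £2.22 + £3.11 + £2.49 + £5.27 + £0.35 + £0.24 = £17.55

£17.55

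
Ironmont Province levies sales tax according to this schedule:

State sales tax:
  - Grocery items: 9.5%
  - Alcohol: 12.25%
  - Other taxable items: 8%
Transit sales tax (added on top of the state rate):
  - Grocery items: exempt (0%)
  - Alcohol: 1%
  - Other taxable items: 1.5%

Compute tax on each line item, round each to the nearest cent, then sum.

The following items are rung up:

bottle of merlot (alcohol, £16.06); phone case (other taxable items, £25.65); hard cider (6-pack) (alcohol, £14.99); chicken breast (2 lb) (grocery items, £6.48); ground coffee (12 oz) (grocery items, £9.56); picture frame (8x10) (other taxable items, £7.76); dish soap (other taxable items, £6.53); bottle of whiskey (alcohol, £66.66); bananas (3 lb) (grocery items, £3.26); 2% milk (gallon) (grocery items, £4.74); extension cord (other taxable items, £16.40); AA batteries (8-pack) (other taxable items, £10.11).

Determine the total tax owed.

£21.56

Bottle of merlot £16.06: alcohol → 12.25% + 1% transit = 13.25% → £2.13
Phone case £25.65: other taxable items → 8% + 1.5% transit = 9.5% → £2.44
Hard cider (6-pack) £14.99: alcohol → 12.25% + 1% transit = 13.25% → £1.99
Chicken breast (2 lb) £6.48: grocery items → 9.5% + 0% transit = 9.5% → £0.62
Ground coffee (12 oz) £9.56: grocery items → 9.5% + 0% transit = 9.5% → £0.91
Picture frame (8x10) £7.76: other taxable items → 8% + 1.5% transit = 9.5% → £0.74
Dish soap £6.53: other taxable items → 8% + 1.5% transit = 9.5% → £0.62
Bottle of whiskey £66.66: alcohol → 12.25% + 1% transit = 13.25% → £8.83
Bananas (3 lb) £3.26: grocery items → 9.5% + 0% transit = 9.5% → £0.31
2% milk (gallon) £4.74: grocery items → 9.5% + 0% transit = 9.5% → £0.45
Extension cord £16.40: other taxable items → 8% + 1.5% transit = 9.5% → £1.56
AA batteries (8-pack) £10.11: other taxable items → 8% + 1.5% transit = 9.5% → £0.96
Total tax = £2.13 + £2.44 + £1.99 + £0.62 + £0.91 + £0.74 + £0.62 + £8.83 + £0.31 + £0.45 + £1.56 + £0.96 = £21.56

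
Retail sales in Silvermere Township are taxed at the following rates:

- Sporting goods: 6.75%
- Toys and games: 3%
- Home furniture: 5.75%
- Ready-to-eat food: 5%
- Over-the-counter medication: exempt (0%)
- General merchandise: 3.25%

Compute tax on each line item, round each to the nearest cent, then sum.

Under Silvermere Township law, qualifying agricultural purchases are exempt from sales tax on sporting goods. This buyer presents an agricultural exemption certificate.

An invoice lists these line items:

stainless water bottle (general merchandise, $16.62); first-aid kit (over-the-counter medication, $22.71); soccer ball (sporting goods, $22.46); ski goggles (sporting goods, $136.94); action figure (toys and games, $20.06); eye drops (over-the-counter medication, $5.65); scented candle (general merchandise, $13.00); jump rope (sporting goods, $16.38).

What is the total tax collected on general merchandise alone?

$0.96

Stainless water bottle $16.62: general merchandise → 3.25% → $0.54
Scented candle $13.00: general merchandise → 3.25% → $0.42
Tax on general merchandise = $0.54 + $0.42 = $0.96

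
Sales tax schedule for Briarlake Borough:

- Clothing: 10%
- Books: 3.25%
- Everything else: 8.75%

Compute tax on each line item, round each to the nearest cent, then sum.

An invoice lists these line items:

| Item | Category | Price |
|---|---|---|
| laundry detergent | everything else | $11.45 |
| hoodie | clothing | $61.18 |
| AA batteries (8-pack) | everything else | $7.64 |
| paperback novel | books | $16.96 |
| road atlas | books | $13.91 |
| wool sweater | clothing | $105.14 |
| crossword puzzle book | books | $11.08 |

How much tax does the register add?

Laundry detergent $11.45: everything else → 8.75% → $1.00
Hoodie $61.18: clothing → 10% → $6.12
AA batteries (8-pack) $7.64: everything else → 8.75% → $0.67
Paperback novel $16.96: books → 3.25% → $0.55
Road atlas $13.91: books → 3.25% → $0.45
Wool sweater $105.14: clothing → 10% → $10.51
Crossword puzzle book $11.08: books → 3.25% → $0.36
Total tax = $1.00 + $6.12 + $0.67 + $0.55 + $0.45 + $10.51 + $0.36 = $19.66

$19.66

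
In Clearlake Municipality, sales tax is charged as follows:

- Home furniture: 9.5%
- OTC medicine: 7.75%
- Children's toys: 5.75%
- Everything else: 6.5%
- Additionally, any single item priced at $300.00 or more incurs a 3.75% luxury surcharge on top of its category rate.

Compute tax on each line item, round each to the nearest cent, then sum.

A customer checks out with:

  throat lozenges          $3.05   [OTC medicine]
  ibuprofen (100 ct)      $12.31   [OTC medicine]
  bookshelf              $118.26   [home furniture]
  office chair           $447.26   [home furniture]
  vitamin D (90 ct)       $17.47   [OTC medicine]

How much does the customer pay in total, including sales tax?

Throat lozenges $3.05: OTC medicine → 7.75% → $0.24
Ibuprofen (100 ct) $12.31: OTC medicine → 7.75% → $0.95
Bookshelf $118.26: home furniture → 9.5% → $11.23
Office chair $447.26: home furniture → 9.5% + 3.75% surcharge = 13.25% → $59.26
Vitamin D (90 ct) $17.47: OTC medicine → 7.75% → $1.35
Subtotal = $598.35; tax = $73.03; total due = $671.38

$671.38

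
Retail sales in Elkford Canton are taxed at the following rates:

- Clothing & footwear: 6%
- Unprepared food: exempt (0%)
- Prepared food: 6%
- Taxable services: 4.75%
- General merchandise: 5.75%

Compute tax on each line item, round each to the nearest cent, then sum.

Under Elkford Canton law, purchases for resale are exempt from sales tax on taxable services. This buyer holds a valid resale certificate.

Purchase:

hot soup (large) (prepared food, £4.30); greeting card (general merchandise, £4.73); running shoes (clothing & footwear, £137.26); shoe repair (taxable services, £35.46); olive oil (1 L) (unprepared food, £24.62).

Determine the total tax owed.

Hot soup (large) £4.30: prepared food → 6% → £0.26
Greeting card £4.73: general merchandise → 5.75% → £0.27
Running shoes £137.26: clothing & footwear → 6% → £8.24
Shoe repair £35.46: taxable services, buyer-exempt → 0% → £0.00
Olive oil (1 L) £24.62: unprepared food → 0% → £0.00
Total tax = £0.26 + £0.27 + £8.24 = £8.77

£8.77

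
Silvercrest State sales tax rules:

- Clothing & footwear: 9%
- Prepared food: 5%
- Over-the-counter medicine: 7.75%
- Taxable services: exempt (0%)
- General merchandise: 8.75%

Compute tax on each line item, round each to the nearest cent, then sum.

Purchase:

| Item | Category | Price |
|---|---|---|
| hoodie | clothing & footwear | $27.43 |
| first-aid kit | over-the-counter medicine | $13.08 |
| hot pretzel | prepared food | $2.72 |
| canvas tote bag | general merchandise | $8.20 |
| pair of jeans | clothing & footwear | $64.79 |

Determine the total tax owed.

$10.17

Hoodie $27.43: clothing & footwear → 9% → $2.47
First-aid kit $13.08: over-the-counter medicine → 7.75% → $1.01
Hot pretzel $2.72: prepared food → 5% → $0.14
Canvas tote bag $8.20: general merchandise → 8.75% → $0.72
Pair of jeans $64.79: clothing & footwear → 9% → $5.83
Total tax = $2.47 + $1.01 + $0.14 + $0.72 + $5.83 = $10.17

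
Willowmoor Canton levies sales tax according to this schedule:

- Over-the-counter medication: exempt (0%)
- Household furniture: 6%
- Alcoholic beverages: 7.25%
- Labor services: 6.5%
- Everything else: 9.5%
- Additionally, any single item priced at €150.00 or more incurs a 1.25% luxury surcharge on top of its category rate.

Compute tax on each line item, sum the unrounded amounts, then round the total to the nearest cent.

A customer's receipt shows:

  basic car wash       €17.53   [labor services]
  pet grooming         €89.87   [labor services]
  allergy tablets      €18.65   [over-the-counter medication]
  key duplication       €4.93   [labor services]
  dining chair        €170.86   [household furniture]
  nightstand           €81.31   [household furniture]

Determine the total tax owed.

€24.57

Basic car wash €17.53: labor services → 6.5% → €1.13945
Pet grooming €89.87: labor services → 6.5% → €5.84155
Allergy tablets €18.65: over-the-counter medication → 0% → €0.00
Key duplication €4.93: labor services → 6.5% → €0.32045
Dining chair €170.86: household furniture → 6% + 1.25% surcharge = 7.25% → €12.38735
Nightstand €81.31: household furniture → 6% → €4.8786
Unrounded tax sum = €24.5674 → €24.57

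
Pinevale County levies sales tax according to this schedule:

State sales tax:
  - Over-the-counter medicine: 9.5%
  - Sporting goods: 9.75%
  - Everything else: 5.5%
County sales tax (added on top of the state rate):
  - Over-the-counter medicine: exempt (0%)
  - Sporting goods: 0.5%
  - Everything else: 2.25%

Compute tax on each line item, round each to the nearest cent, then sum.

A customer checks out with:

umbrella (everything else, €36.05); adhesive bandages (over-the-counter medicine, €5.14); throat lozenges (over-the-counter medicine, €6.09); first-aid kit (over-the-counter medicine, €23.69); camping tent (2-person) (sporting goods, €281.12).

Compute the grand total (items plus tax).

€387.01

Umbrella €36.05: everything else → 5.5% + 2.25% county = 7.75% → €2.79
Adhesive bandages €5.14: over-the-counter medicine → 9.5% + 0% county = 9.5% → €0.49
Throat lozenges €6.09: over-the-counter medicine → 9.5% + 0% county = 9.5% → €0.58
First-aid kit €23.69: over-the-counter medicine → 9.5% + 0% county = 9.5% → €2.25
Camping tent (2-person) €281.12: sporting goods → 9.75% + 0.5% county = 10.25% → €28.81
Subtotal = €352.09; tax = €34.92; total due = €387.01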